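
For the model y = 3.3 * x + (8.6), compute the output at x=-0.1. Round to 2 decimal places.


y = 3.3 * -0.1 + (8.6)
= -0.33 + (8.6)
= 8.27

8.27


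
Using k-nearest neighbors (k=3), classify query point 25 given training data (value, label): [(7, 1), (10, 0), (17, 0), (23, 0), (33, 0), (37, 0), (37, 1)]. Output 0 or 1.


Distances from query 25:
Point 23 (class 0): distance = 2
Point 17 (class 0): distance = 8
Point 33 (class 0): distance = 8
K=3 nearest neighbors: classes = [0, 0, 0]
Votes for class 1: 0 / 3
Majority vote => class 0

0


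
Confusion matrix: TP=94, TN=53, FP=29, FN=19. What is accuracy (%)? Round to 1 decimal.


Accuracy = (TP + TN) / (TP + TN + FP + FN) * 100
= (94 + 53) / (94 + 53 + 29 + 19)
= 147 / 195
= 0.7538
= 75.4%

75.4


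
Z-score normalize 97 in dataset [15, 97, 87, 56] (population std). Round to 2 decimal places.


Mean = (15 + 97 + 87 + 56) / 4 = 63.75
Variance = sum((x_i - mean)^2) / n = 1020.6875
Std = sqrt(1020.6875) = 31.9482
Z = (x - mean) / std
= (97 - 63.75) / 31.9482
= 33.25 / 31.9482
= 1.04

1.04


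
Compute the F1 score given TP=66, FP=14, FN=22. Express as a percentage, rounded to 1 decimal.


Precision = TP / (TP + FP) = 66 / 80 = 0.825
Recall = TP / (TP + FN) = 66 / 88 = 0.75
F1 = 2 * P * R / (P + R)
= 2 * 0.825 * 0.75 / (0.825 + 0.75)
= 1.2375 / 1.575
= 0.7857
As percentage: 78.6%

78.6


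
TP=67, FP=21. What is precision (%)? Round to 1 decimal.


Precision = TP / (TP + FP) * 100
= 67 / (67 + 21)
= 67 / 88
= 0.7614
= 76.1%

76.1


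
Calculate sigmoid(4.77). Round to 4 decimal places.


sigmoid(z) = 1 / (1 + exp(-z))
exp(-(4.77)) = exp(-4.77) = 0.0085
1 + 0.0085 = 1.0085
1 / 1.0085 = 0.9916

0.9916


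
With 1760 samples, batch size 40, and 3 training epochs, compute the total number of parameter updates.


Iterations per epoch = 1760 / 40 = 44
Total updates = iterations_per_epoch * epochs
= 44 * 3
= 132

132


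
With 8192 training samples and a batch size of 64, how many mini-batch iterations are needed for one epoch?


Iterations per epoch = dataset_size / batch_size
= 8192 / 64
= 128

128


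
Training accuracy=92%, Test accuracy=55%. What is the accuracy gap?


Gap = train_accuracy - test_accuracy
= 92 - 55
= 37%
This large gap strongly indicates overfitting.

37


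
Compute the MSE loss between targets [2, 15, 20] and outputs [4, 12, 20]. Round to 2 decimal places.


Differences: [-2, 3, 0]
Squared errors: [4, 9, 0]
Sum of squared errors = 13
MSE = 13 / 3 = 4.33

4.33


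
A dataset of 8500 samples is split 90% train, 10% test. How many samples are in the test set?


Train samples = 8500 * 90% = 7650
Test samples = 8500 - 7650
= 850

850


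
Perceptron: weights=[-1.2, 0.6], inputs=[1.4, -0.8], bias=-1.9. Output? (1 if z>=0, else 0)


z = w . x + b
= -1.2*1.4 + 0.6*-0.8 + -1.9
= -1.68 + -0.48 + -1.9
= -2.16 + -1.9
= -4.06
Since z = -4.06 < 0, output = 0

0


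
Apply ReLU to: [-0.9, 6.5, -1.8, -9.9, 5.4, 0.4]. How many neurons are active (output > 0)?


ReLU(x) = max(0, x) for each element:
ReLU(-0.9) = 0
ReLU(6.5) = 6.5
ReLU(-1.8) = 0
ReLU(-9.9) = 0
ReLU(5.4) = 5.4
ReLU(0.4) = 0.4
Active neurons (>0): 3

3


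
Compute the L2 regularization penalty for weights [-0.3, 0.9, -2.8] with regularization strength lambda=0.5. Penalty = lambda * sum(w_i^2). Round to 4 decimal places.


Squaring each weight:
(-0.3)^2 = 0.09
0.9^2 = 0.81
(-2.8)^2 = 7.84
Sum of squares = 8.74
Penalty = 0.5 * 8.74 = 4.3700

4.3700


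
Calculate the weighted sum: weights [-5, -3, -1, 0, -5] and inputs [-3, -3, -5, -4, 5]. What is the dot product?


Element-wise products:
-5 * -3 = 15
-3 * -3 = 9
-1 * -5 = 5
0 * -4 = 0
-5 * 5 = -25
Sum = 15 + 9 + 5 + 0 + -25
= 4

4


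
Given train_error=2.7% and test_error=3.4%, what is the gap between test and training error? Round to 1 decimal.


Generalization gap = test_error - train_error
= 3.4 - 2.7
= 0.7%
A small gap suggests good generalization.

0.7


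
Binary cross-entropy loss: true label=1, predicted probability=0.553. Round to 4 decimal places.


For y=1: Loss = -log(p)
= -log(0.553)
= -(-0.5924)
= 0.5924

0.5924


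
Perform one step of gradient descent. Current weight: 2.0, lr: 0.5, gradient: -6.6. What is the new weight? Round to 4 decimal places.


w_new = w_old - lr * gradient
= 2.0 - 0.5 * -6.6
= 2.0 - (-3.3)
= 5.3000

5.3000


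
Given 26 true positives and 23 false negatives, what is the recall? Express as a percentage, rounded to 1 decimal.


Recall = TP / (TP + FN) * 100
= 26 / (26 + 23)
= 26 / 49
= 0.5306
= 53.1%

53.1


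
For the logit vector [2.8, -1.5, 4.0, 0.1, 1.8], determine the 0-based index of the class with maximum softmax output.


Softmax is a monotonic transformation, so it preserves the argmax.
We need to find the index of the maximum logit.
Index 0: 2.8
Index 1: -1.5
Index 2: 4.0
Index 3: 0.1
Index 4: 1.8
Maximum logit = 4.0 at index 2

2


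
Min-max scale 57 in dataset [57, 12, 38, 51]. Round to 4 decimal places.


Min = 12, Max = 57
Range = 57 - 12 = 45
Scaled = (x - min) / (max - min)
= (57 - 12) / 45
= 45 / 45
= 1.0000

1.0000


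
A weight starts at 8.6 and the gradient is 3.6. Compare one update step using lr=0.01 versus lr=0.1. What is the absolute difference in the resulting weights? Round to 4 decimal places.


With lr=0.01: w_new = 8.6 - 0.01 * 3.6 = 8.564
With lr=0.1: w_new = 8.6 - 0.1 * 3.6 = 8.24
Absolute difference = |8.564 - 8.24|
= 0.3240

0.3240


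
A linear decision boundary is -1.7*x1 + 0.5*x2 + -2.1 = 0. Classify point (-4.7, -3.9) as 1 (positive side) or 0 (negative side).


Compute -1.7 * -4.7 + 0.5 * -3.9 + -2.1
= 7.99 + -1.95 + -2.1
= 3.94
Since 3.94 >= 0, the point is on the positive side.

1


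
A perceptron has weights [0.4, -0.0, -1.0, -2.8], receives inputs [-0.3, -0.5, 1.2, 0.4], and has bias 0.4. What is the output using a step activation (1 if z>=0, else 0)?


z = w . x + b
= 0.4*-0.3 + -0.0*-0.5 + -1.0*1.2 + -2.8*0.4 + 0.4
= -0.12 + 0.0 + -1.2 + -1.12 + 0.4
= -2.44 + 0.4
= -2.04
Since z = -2.04 < 0, output = 0

0


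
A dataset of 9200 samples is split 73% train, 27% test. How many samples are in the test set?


Train samples = 9200 * 73% = 6716
Test samples = 9200 - 6716
= 2484

2484


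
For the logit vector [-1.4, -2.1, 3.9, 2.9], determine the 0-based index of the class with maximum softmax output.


Softmax is a monotonic transformation, so it preserves the argmax.
We need to find the index of the maximum logit.
Index 0: -1.4
Index 1: -2.1
Index 2: 3.9
Index 3: 2.9
Maximum logit = 3.9 at index 2

2


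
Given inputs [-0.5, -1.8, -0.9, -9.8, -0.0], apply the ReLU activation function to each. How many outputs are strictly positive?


ReLU(x) = max(0, x) for each element:
ReLU(-0.5) = 0
ReLU(-1.8) = 0
ReLU(-0.9) = 0
ReLU(-9.8) = 0
ReLU(-0.0) = 0
Active neurons (>0): 0

0


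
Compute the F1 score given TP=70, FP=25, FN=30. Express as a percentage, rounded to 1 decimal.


Precision = TP / (TP + FP) = 70 / 95 = 0.7368
Recall = TP / (TP + FN) = 70 / 100 = 0.7
F1 = 2 * P * R / (P + R)
= 2 * 0.7368 * 0.7 / (0.7368 + 0.7)
= 1.0316 / 1.4368
= 0.7179
As percentage: 71.8%

71.8


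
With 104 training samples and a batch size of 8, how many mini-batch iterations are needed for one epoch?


Iterations per epoch = dataset_size / batch_size
= 104 / 8
= 13

13


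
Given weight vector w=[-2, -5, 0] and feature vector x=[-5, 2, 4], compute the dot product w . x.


Element-wise products:
-2 * -5 = 10
-5 * 2 = -10
0 * 4 = 0
Sum = 10 + -10 + 0
= 0

0


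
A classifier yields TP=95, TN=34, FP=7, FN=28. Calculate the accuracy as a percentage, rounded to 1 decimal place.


Accuracy = (TP + TN) / (TP + TN + FP + FN) * 100
= (95 + 34) / (95 + 34 + 7 + 28)
= 129 / 164
= 0.7866
= 78.7%

78.7


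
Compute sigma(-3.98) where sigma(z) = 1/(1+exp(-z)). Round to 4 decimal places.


sigmoid(z) = 1 / (1 + exp(-z))
exp(-(-3.98)) = exp(3.98) = 53.517
1 + 53.517 = 54.517
1 / 54.517 = 0.0183

0.0183


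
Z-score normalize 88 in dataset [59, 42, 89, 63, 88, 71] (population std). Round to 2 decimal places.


Mean = (59 + 42 + 89 + 63 + 88 + 71) / 6 = 68.6667
Variance = sum((x_i - mean)^2) / n = 271.5556
Std = sqrt(271.5556) = 16.4789
Z = (x - mean) / std
= (88 - 68.6667) / 16.4789
= 19.3333 / 16.4789
= 1.17

1.17


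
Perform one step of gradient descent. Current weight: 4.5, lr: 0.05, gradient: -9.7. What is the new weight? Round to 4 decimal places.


w_new = w_old - lr * gradient
= 4.5 - 0.05 * -9.7
= 4.5 - (-0.485)
= 4.9850

4.9850


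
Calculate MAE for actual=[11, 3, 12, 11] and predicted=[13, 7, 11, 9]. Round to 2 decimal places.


Absolute errors: [2, 4, 1, 2]
Sum of absolute errors = 9
MAE = 9 / 4 = 2.25

2.25


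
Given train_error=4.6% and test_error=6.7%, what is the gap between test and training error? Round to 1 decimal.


Generalization gap = test_error - train_error
= 6.7 - 4.6
= 2.1%
A moderate gap.

2.1


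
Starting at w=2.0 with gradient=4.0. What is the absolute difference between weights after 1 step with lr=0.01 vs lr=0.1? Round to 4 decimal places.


With lr=0.01: w_new = 2.0 - 0.01 * 4.0 = 1.96
With lr=0.1: w_new = 2.0 - 0.1 * 4.0 = 1.6
Absolute difference = |1.96 - 1.6|
= 0.3600

0.3600


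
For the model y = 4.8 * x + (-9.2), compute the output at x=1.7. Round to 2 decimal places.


y = 4.8 * 1.7 + (-9.2)
= 8.16 + (-9.2)
= -1.04

-1.04


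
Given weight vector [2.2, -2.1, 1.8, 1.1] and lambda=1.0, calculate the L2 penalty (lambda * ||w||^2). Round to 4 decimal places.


Squaring each weight:
2.2^2 = 4.84
(-2.1)^2 = 4.41
1.8^2 = 3.24
1.1^2 = 1.21
Sum of squares = 13.7
Penalty = 1.0 * 13.7 = 13.7000

13.7000


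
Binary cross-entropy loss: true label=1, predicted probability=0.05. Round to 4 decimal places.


For y=1: Loss = -log(p)
= -log(0.05)
= -(-2.9957)
= 2.9957

2.9957


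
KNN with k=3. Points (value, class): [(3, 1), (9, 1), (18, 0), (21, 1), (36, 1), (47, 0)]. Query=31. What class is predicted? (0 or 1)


Distances from query 31:
Point 36 (class 1): distance = 5
Point 21 (class 1): distance = 10
Point 18 (class 0): distance = 13
K=3 nearest neighbors: classes = [1, 1, 0]
Votes for class 1: 2 / 3
Majority vote => class 1

1


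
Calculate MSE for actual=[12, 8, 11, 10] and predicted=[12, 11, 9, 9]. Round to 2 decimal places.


Differences: [0, -3, 2, 1]
Squared errors: [0, 9, 4, 1]
Sum of squared errors = 14
MSE = 14 / 4 = 3.50

3.50


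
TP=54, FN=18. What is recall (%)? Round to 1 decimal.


Recall = TP / (TP + FN) * 100
= 54 / (54 + 18)
= 54 / 72
= 0.75
= 75.0%

75.0


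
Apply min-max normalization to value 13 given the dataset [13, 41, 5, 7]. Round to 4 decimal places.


Min = 5, Max = 41
Range = 41 - 5 = 36
Scaled = (x - min) / (max - min)
= (13 - 5) / 36
= 8 / 36
= 0.2222

0.2222


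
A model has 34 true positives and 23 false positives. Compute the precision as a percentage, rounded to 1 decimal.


Precision = TP / (TP + FP) * 100
= 34 / (34 + 23)
= 34 / 57
= 0.5965
= 59.6%

59.6


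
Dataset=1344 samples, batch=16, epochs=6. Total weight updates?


Iterations per epoch = 1344 / 16 = 84
Total updates = iterations_per_epoch * epochs
= 84 * 6
= 504

504


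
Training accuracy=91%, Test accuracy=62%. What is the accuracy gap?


Gap = train_accuracy - test_accuracy
= 91 - 62
= 29%
This large gap strongly indicates overfitting.

29


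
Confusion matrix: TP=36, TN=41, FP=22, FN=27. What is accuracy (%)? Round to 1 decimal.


Accuracy = (TP + TN) / (TP + TN + FP + FN) * 100
= (36 + 41) / (36 + 41 + 22 + 27)
= 77 / 126
= 0.6111
= 61.1%

61.1


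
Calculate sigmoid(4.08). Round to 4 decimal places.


sigmoid(z) = 1 / (1 + exp(-z))
exp(-(4.08)) = exp(-4.08) = 0.0169
1 + 0.0169 = 1.0169
1 / 1.0169 = 0.9834

0.9834


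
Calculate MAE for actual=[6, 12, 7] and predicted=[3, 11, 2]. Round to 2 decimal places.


Absolute errors: [3, 1, 5]
Sum of absolute errors = 9
MAE = 9 / 3 = 3.00

3.00


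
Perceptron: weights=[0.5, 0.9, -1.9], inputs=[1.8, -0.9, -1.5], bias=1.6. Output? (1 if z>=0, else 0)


z = w . x + b
= 0.5*1.8 + 0.9*-0.9 + -1.9*-1.5 + 1.6
= 0.9 + -0.81 + 2.85 + 1.6
= 2.94 + 1.6
= 4.54
Since z = 4.54 >= 0, output = 1

1


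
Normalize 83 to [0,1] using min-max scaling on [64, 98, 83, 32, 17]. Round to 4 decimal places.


Min = 17, Max = 98
Range = 98 - 17 = 81
Scaled = (x - min) / (max - min)
= (83 - 17) / 81
= 66 / 81
= 0.8148

0.8148


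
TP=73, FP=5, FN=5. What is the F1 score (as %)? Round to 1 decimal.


Precision = TP / (TP + FP) = 73 / 78 = 0.9359
Recall = TP / (TP + FN) = 73 / 78 = 0.9359
F1 = 2 * P * R / (P + R)
= 2 * 0.9359 * 0.9359 / (0.9359 + 0.9359)
= 1.7518 / 1.8718
= 0.9359
As percentage: 93.6%

93.6


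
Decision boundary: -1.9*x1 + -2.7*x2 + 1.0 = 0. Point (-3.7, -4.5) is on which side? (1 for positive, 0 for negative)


Compute -1.9 * -3.7 + -2.7 * -4.5 + 1.0
= 7.03 + 12.15 + 1.0
= 20.18
Since 20.18 >= 0, the point is on the positive side.

1


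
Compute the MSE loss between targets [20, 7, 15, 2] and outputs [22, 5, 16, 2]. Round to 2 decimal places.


Differences: [-2, 2, -1, 0]
Squared errors: [4, 4, 1, 0]
Sum of squared errors = 9
MSE = 9 / 4 = 2.25

2.25


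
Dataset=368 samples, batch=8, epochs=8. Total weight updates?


Iterations per epoch = 368 / 8 = 46
Total updates = iterations_per_epoch * epochs
= 46 * 8
= 368

368


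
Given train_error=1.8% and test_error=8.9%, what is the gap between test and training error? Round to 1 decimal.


Generalization gap = test_error - train_error
= 8.9 - 1.8
= 7.1%
A moderate gap.

7.1


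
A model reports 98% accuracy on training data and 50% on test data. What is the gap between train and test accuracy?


Gap = train_accuracy - test_accuracy
= 98 - 50
= 48%
This large gap strongly indicates overfitting.

48


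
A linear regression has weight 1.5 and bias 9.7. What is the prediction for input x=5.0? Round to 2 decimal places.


y = 1.5 * 5.0 + (9.7)
= 7.5 + (9.7)
= 17.20

17.20


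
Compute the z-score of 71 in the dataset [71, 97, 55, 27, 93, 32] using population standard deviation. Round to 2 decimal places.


Mean = (71 + 97 + 55 + 27 + 93 + 32) / 6 = 62.5
Variance = sum((x_i - mean)^2) / n = 739.9167
Std = sqrt(739.9167) = 27.2014
Z = (x - mean) / std
= (71 - 62.5) / 27.2014
= 8.5 / 27.2014
= 0.31

0.31


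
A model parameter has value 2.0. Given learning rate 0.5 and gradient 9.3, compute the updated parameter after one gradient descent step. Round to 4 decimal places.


w_new = w_old - lr * gradient
= 2.0 - 0.5 * 9.3
= 2.0 - (4.65)
= -2.6500

-2.6500


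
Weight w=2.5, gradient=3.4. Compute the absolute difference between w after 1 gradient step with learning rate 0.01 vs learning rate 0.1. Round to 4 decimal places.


With lr=0.01: w_new = 2.5 - 0.01 * 3.4 = 2.466
With lr=0.1: w_new = 2.5 - 0.1 * 3.4 = 2.16
Absolute difference = |2.466 - 2.16|
= 0.3060

0.3060


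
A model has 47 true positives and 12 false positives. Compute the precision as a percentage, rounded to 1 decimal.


Precision = TP / (TP + FP) * 100
= 47 / (47 + 12)
= 47 / 59
= 0.7966
= 79.7%

79.7


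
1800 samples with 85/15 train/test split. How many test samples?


Train samples = 1800 * 85% = 1530
Test samples = 1800 - 1530
= 270

270


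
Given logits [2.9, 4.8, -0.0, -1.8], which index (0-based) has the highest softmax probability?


Softmax is a monotonic transformation, so it preserves the argmax.
We need to find the index of the maximum logit.
Index 0: 2.9
Index 1: 4.8
Index 2: -0.0
Index 3: -1.8
Maximum logit = 4.8 at index 1

1


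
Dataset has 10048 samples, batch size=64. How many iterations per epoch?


Iterations per epoch = dataset_size / batch_size
= 10048 / 64
= 157

157


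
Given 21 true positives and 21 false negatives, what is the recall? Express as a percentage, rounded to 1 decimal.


Recall = TP / (TP + FN) * 100
= 21 / (21 + 21)
= 21 / 42
= 0.5
= 50.0%

50.0


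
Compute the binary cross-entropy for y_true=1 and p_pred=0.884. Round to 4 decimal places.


For y=1: Loss = -log(p)
= -log(0.884)
= -(-0.1233)
= 0.1233

0.1233


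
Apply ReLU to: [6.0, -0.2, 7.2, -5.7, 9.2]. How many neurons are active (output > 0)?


ReLU(x) = max(0, x) for each element:
ReLU(6.0) = 6.0
ReLU(-0.2) = 0
ReLU(7.2) = 7.2
ReLU(-5.7) = 0
ReLU(9.2) = 9.2
Active neurons (>0): 3

3


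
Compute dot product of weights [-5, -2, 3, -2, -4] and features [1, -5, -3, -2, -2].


Element-wise products:
-5 * 1 = -5
-2 * -5 = 10
3 * -3 = -9
-2 * -2 = 4
-4 * -2 = 8
Sum = -5 + 10 + -9 + 4 + 8
= 8

8


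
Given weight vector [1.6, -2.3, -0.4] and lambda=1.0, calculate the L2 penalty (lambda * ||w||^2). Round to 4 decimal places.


Squaring each weight:
1.6^2 = 2.56
(-2.3)^2 = 5.29
(-0.4)^2 = 0.16
Sum of squares = 8.01
Penalty = 1.0 * 8.01 = 8.0100

8.0100


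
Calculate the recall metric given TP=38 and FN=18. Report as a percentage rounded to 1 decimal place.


Recall = TP / (TP + FN) * 100
= 38 / (38 + 18)
= 38 / 56
= 0.6786
= 67.9%

67.9


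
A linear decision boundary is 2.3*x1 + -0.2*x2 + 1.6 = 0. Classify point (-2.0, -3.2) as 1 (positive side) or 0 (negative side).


Compute 2.3 * -2.0 + -0.2 * -3.2 + 1.6
= -4.6 + 0.64 + 1.6
= -2.36
Since -2.36 < 0, the point is on the negative side.

0


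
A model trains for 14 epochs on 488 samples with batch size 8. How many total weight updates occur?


Iterations per epoch = 488 / 8 = 61
Total updates = iterations_per_epoch * epochs
= 61 * 14
= 854

854


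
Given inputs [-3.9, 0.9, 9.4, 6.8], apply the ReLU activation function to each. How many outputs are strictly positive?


ReLU(x) = max(0, x) for each element:
ReLU(-3.9) = 0
ReLU(0.9) = 0.9
ReLU(9.4) = 9.4
ReLU(6.8) = 6.8
Active neurons (>0): 3

3


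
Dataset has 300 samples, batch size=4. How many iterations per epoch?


Iterations per epoch = dataset_size / batch_size
= 300 / 4
= 75

75


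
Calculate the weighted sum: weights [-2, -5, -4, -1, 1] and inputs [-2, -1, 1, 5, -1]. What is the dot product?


Element-wise products:
-2 * -2 = 4
-5 * -1 = 5
-4 * 1 = -4
-1 * 5 = -5
1 * -1 = -1
Sum = 4 + 5 + -4 + -5 + -1
= -1

-1


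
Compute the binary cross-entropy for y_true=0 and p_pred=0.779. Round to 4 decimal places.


For y=0: Loss = -log(1-p)
= -log(1 - 0.779)
= -log(0.221)
= -(-1.5096)
= 1.5096

1.5096


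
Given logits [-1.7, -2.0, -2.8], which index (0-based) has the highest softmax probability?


Softmax is a monotonic transformation, so it preserves the argmax.
We need to find the index of the maximum logit.
Index 0: -1.7
Index 1: -2.0
Index 2: -2.8
Maximum logit = -1.7 at index 0

0


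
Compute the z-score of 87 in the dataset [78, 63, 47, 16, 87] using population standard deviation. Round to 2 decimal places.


Mean = (78 + 63 + 47 + 16 + 87) / 5 = 58.2
Variance = sum((x_i - mean)^2) / n = 630.16
Std = sqrt(630.16) = 25.103
Z = (x - mean) / std
= (87 - 58.2) / 25.103
= 28.8 / 25.103
= 1.15

1.15


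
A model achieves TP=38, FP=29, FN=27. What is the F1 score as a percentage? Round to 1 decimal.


Precision = TP / (TP + FP) = 38 / 67 = 0.5672
Recall = TP / (TP + FN) = 38 / 65 = 0.5846
F1 = 2 * P * R / (P + R)
= 2 * 0.5672 * 0.5846 / (0.5672 + 0.5846)
= 0.6631 / 1.1518
= 0.5758
As percentage: 57.6%

57.6


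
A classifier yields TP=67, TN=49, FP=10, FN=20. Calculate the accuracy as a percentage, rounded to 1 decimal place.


Accuracy = (TP + TN) / (TP + TN + FP + FN) * 100
= (67 + 49) / (67 + 49 + 10 + 20)
= 116 / 146
= 0.7945
= 79.5%

79.5


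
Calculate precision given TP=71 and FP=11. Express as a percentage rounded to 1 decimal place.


Precision = TP / (TP + FP) * 100
= 71 / (71 + 11)
= 71 / 82
= 0.8659
= 86.6%

86.6


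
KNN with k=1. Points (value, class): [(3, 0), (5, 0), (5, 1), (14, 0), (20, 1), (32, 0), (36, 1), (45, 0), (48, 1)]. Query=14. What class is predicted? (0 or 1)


Distances from query 14:
Point 14 (class 0): distance = 0
K=1 nearest neighbors: classes = [0]
Votes for class 1: 0 / 1
Majority vote => class 0

0


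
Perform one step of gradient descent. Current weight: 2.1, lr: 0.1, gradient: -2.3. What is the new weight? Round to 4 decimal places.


w_new = w_old - lr * gradient
= 2.1 - 0.1 * -2.3
= 2.1 - (-0.23)
= 2.3300

2.3300


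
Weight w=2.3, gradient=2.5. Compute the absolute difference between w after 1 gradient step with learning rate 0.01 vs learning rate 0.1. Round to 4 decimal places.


With lr=0.01: w_new = 2.3 - 0.01 * 2.5 = 2.275
With lr=0.1: w_new = 2.3 - 0.1 * 2.5 = 2.05
Absolute difference = |2.275 - 2.05|
= 0.2250

0.2250


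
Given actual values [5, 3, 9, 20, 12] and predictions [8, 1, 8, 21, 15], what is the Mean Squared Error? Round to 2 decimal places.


Differences: [-3, 2, 1, -1, -3]
Squared errors: [9, 4, 1, 1, 9]
Sum of squared errors = 24
MSE = 24 / 5 = 4.80

4.80


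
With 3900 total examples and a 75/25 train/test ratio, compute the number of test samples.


Train samples = 3900 * 75% = 2925
Test samples = 3900 - 2925
= 975

975


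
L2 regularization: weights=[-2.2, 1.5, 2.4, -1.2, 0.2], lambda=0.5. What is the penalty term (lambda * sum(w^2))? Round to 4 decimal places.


Squaring each weight:
(-2.2)^2 = 4.84
1.5^2 = 2.25
2.4^2 = 5.76
(-1.2)^2 = 1.44
0.2^2 = 0.04
Sum of squares = 14.33
Penalty = 0.5 * 14.33 = 7.1650

7.1650


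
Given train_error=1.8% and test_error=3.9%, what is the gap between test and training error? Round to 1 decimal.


Generalization gap = test_error - train_error
= 3.9 - 1.8
= 2.1%
A moderate gap.

2.1


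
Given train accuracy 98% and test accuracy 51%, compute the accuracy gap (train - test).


Gap = train_accuracy - test_accuracy
= 98 - 51
= 47%
This large gap strongly indicates overfitting.

47


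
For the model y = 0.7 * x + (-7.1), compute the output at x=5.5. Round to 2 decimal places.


y = 0.7 * 5.5 + (-7.1)
= 3.85 + (-7.1)
= -3.25

-3.25


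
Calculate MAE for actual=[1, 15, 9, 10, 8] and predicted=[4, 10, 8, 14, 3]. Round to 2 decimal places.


Absolute errors: [3, 5, 1, 4, 5]
Sum of absolute errors = 18
MAE = 18 / 5 = 3.60

3.60


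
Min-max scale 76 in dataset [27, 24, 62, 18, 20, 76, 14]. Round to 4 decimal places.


Min = 14, Max = 76
Range = 76 - 14 = 62
Scaled = (x - min) / (max - min)
= (76 - 14) / 62
= 62 / 62
= 1.0000

1.0000


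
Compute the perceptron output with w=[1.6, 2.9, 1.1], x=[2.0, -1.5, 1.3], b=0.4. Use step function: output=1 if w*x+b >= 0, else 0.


z = w . x + b
= 1.6*2.0 + 2.9*-1.5 + 1.1*1.3 + 0.4
= 3.2 + -4.35 + 1.43 + 0.4
= 0.28 + 0.4
= 0.68
Since z = 0.68 >= 0, output = 1

1


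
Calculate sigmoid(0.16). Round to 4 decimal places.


sigmoid(z) = 1 / (1 + exp(-z))
exp(-(0.16)) = exp(-0.16) = 0.8521
1 + 0.8521 = 1.8521
1 / 1.8521 = 0.5399

0.5399


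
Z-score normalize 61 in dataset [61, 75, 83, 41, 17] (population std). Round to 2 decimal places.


Mean = (61 + 75 + 83 + 41 + 17) / 5 = 55.4
Variance = sum((x_i - mean)^2) / n = 571.84
Std = sqrt(571.84) = 23.9132
Z = (x - mean) / std
= (61 - 55.4) / 23.9132
= 5.6 / 23.9132
= 0.23

0.23


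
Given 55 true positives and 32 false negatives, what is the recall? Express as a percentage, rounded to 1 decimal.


Recall = TP / (TP + FN) * 100
= 55 / (55 + 32)
= 55 / 87
= 0.6322
= 63.2%

63.2


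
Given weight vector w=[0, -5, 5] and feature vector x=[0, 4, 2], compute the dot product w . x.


Element-wise products:
0 * 0 = 0
-5 * 4 = -20
5 * 2 = 10
Sum = 0 + -20 + 10
= -10

-10


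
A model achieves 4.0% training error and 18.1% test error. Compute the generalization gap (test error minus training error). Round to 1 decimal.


Generalization gap = test_error - train_error
= 18.1 - 4.0
= 14.1%
A large gap suggests overfitting.

14.1


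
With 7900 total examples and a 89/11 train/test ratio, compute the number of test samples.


Train samples = 7900 * 89% = 7031
Test samples = 7900 - 7031
= 869

869


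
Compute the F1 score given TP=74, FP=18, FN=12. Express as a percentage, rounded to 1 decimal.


Precision = TP / (TP + FP) = 74 / 92 = 0.8043
Recall = TP / (TP + FN) = 74 / 86 = 0.8605
F1 = 2 * P * R / (P + R)
= 2 * 0.8043 * 0.8605 / (0.8043 + 0.8605)
= 1.3842 / 1.6648
= 0.8315
As percentage: 83.1%

83.1


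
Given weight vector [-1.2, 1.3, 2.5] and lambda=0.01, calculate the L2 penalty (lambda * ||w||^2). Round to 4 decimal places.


Squaring each weight:
(-1.2)^2 = 1.44
1.3^2 = 1.69
2.5^2 = 6.25
Sum of squares = 9.38
Penalty = 0.01 * 9.38 = 0.0938

0.0938


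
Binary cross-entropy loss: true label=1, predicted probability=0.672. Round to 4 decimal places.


For y=1: Loss = -log(p)
= -log(0.672)
= -(-0.3975)
= 0.3975

0.3975


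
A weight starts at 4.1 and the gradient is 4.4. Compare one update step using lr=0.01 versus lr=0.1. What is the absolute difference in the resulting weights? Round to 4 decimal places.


With lr=0.01: w_new = 4.1 - 0.01 * 4.4 = 4.056
With lr=0.1: w_new = 4.1 - 0.1 * 4.4 = 3.66
Absolute difference = |4.056 - 3.66|
= 0.3960

0.3960


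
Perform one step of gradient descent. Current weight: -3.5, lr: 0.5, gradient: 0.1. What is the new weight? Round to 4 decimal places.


w_new = w_old - lr * gradient
= -3.5 - 0.5 * 0.1
= -3.5 - (0.05)
= -3.5500

-3.5500


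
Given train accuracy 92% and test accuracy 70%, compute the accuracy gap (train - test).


Gap = train_accuracy - test_accuracy
= 92 - 70
= 22%
This large gap strongly indicates overfitting.

22


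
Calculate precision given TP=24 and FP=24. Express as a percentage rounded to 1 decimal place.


Precision = TP / (TP + FP) * 100
= 24 / (24 + 24)
= 24 / 48
= 0.5
= 50.0%

50.0


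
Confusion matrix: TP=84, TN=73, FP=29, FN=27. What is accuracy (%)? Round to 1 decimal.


Accuracy = (TP + TN) / (TP + TN + FP + FN) * 100
= (84 + 73) / (84 + 73 + 29 + 27)
= 157 / 213
= 0.7371
= 73.7%

73.7


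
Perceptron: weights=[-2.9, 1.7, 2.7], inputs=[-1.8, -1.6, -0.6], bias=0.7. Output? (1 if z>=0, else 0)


z = w . x + b
= -2.9*-1.8 + 1.7*-1.6 + 2.7*-0.6 + 0.7
= 5.22 + -2.72 + -1.62 + 0.7
= 0.88 + 0.7
= 1.58
Since z = 1.58 >= 0, output = 1

1


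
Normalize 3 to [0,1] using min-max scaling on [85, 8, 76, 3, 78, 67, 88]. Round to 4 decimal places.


Min = 3, Max = 88
Range = 88 - 3 = 85
Scaled = (x - min) / (max - min)
= (3 - 3) / 85
= 0 / 85
= 0.0000

0.0000


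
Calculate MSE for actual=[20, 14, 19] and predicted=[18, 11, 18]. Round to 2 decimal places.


Differences: [2, 3, 1]
Squared errors: [4, 9, 1]
Sum of squared errors = 14
MSE = 14 / 3 = 4.67

4.67


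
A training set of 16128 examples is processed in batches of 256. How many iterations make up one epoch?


Iterations per epoch = dataset_size / batch_size
= 16128 / 256
= 63

63


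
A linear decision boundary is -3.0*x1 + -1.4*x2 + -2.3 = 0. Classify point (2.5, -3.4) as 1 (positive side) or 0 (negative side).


Compute -3.0 * 2.5 + -1.4 * -3.4 + -2.3
= -7.5 + 4.76 + -2.3
= -5.04
Since -5.04 < 0, the point is on the negative side.

0


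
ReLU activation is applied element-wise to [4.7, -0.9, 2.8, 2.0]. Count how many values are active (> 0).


ReLU(x) = max(0, x) for each element:
ReLU(4.7) = 4.7
ReLU(-0.9) = 0
ReLU(2.8) = 2.8
ReLU(2.0) = 2.0
Active neurons (>0): 3

3


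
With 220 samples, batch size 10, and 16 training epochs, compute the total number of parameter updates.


Iterations per epoch = 220 / 10 = 22
Total updates = iterations_per_epoch * epochs
= 22 * 16
= 352

352


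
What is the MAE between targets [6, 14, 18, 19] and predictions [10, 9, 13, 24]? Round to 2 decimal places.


Absolute errors: [4, 5, 5, 5]
Sum of absolute errors = 19
MAE = 19 / 4 = 4.75

4.75


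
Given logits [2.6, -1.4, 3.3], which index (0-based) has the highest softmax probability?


Softmax is a monotonic transformation, so it preserves the argmax.
We need to find the index of the maximum logit.
Index 0: 2.6
Index 1: -1.4
Index 2: 3.3
Maximum logit = 3.3 at index 2

2


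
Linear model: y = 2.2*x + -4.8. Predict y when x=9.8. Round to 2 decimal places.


y = 2.2 * 9.8 + (-4.8)
= 21.56 + (-4.8)
= 16.76

16.76


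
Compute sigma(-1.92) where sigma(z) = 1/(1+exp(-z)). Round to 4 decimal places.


sigmoid(z) = 1 / (1 + exp(-z))
exp(-(-1.92)) = exp(1.92) = 6.821
1 + 6.821 = 7.821
1 / 7.821 = 0.1279

0.1279


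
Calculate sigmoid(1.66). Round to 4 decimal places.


sigmoid(z) = 1 / (1 + exp(-z))
exp(-(1.66)) = exp(-1.66) = 0.1901
1 + 0.1901 = 1.1901
1 / 1.1901 = 0.8402

0.8402


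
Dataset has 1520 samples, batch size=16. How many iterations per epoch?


Iterations per epoch = dataset_size / batch_size
= 1520 / 16
= 95

95


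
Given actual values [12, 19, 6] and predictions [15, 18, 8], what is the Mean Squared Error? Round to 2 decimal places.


Differences: [-3, 1, -2]
Squared errors: [9, 1, 4]
Sum of squared errors = 14
MSE = 14 / 3 = 4.67

4.67


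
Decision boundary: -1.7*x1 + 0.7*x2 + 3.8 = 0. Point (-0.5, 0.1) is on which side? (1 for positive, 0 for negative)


Compute -1.7 * -0.5 + 0.7 * 0.1 + 3.8
= 0.85 + 0.07 + 3.8
= 4.72
Since 4.72 >= 0, the point is on the positive side.

1


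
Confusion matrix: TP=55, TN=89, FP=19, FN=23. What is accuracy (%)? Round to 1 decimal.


Accuracy = (TP + TN) / (TP + TN + FP + FN) * 100
= (55 + 89) / (55 + 89 + 19 + 23)
= 144 / 186
= 0.7742
= 77.4%

77.4


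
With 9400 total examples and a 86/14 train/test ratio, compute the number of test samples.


Train samples = 9400 * 86% = 8084
Test samples = 9400 - 8084
= 1316

1316


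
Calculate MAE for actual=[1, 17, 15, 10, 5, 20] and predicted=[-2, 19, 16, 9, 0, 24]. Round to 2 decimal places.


Absolute errors: [3, 2, 1, 1, 5, 4]
Sum of absolute errors = 16
MAE = 16 / 6 = 2.67

2.67


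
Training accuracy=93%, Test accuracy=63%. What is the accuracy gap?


Gap = train_accuracy - test_accuracy
= 93 - 63
= 30%
This large gap strongly indicates overfitting.

30


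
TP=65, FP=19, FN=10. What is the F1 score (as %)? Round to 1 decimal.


Precision = TP / (TP + FP) = 65 / 84 = 0.7738
Recall = TP / (TP + FN) = 65 / 75 = 0.8667
F1 = 2 * P * R / (P + R)
= 2 * 0.7738 * 0.8667 / (0.7738 + 0.8667)
= 1.3413 / 1.6405
= 0.8176
As percentage: 81.8%

81.8


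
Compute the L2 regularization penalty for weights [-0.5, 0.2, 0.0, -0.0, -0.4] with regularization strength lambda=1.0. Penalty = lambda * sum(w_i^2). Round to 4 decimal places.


Squaring each weight:
(-0.5)^2 = 0.25
0.2^2 = 0.04
0.0^2 = 0.0
(-0.0)^2 = 0.0
(-0.4)^2 = 0.16
Sum of squares = 0.45
Penalty = 1.0 * 0.45 = 0.4500

0.4500


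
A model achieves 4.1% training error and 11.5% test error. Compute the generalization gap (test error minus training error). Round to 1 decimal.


Generalization gap = test_error - train_error
= 11.5 - 4.1
= 7.4%
A moderate gap.

7.4


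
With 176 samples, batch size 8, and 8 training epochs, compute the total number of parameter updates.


Iterations per epoch = 176 / 8 = 22
Total updates = iterations_per_epoch * epochs
= 22 * 8
= 176

176


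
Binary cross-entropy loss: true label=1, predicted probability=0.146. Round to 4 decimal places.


For y=1: Loss = -log(p)
= -log(0.146)
= -(-1.9241)
= 1.9241

1.9241


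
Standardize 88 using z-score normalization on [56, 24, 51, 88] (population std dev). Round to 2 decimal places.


Mean = (56 + 24 + 51 + 88) / 4 = 54.75
Variance = sum((x_i - mean)^2) / n = 516.6875
Std = sqrt(516.6875) = 22.7308
Z = (x - mean) / std
= (88 - 54.75) / 22.7308
= 33.25 / 22.7308
= 1.46

1.46


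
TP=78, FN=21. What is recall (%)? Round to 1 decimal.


Recall = TP / (TP + FN) * 100
= 78 / (78 + 21)
= 78 / 99
= 0.7879
= 78.8%

78.8


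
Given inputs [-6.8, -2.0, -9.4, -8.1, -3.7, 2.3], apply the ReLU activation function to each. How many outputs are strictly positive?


ReLU(x) = max(0, x) for each element:
ReLU(-6.8) = 0
ReLU(-2.0) = 0
ReLU(-9.4) = 0
ReLU(-8.1) = 0
ReLU(-3.7) = 0
ReLU(2.3) = 2.3
Active neurons (>0): 1

1


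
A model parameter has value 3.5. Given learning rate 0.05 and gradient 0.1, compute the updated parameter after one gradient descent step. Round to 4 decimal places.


w_new = w_old - lr * gradient
= 3.5 - 0.05 * 0.1
= 3.5 - (0.005)
= 3.4950

3.4950


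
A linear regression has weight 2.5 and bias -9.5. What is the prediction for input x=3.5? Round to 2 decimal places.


y = 2.5 * 3.5 + (-9.5)
= 8.75 + (-9.5)
= -0.75

-0.75


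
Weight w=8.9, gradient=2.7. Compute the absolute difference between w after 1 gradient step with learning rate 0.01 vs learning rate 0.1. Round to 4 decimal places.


With lr=0.01: w_new = 8.9 - 0.01 * 2.7 = 8.873
With lr=0.1: w_new = 8.9 - 0.1 * 2.7 = 8.63
Absolute difference = |8.873 - 8.63|
= 0.2430

0.2430


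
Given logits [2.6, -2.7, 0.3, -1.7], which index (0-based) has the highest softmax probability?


Softmax is a monotonic transformation, so it preserves the argmax.
We need to find the index of the maximum logit.
Index 0: 2.6
Index 1: -2.7
Index 2: 0.3
Index 3: -1.7
Maximum logit = 2.6 at index 0

0


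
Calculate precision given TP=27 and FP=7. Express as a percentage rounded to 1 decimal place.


Precision = TP / (TP + FP) * 100
= 27 / (27 + 7)
= 27 / 34
= 0.7941
= 79.4%

79.4


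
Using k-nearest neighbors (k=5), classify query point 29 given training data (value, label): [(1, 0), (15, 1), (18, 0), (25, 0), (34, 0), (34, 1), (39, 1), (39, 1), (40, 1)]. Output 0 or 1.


Distances from query 29:
Point 25 (class 0): distance = 4
Point 34 (class 0): distance = 5
Point 34 (class 1): distance = 5
Point 39 (class 1): distance = 10
Point 39 (class 1): distance = 10
K=5 nearest neighbors: classes = [0, 0, 1, 1, 1]
Votes for class 1: 3 / 5
Majority vote => class 1

1


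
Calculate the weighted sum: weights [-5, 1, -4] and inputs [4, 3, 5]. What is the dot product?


Element-wise products:
-5 * 4 = -20
1 * 3 = 3
-4 * 5 = -20
Sum = -20 + 3 + -20
= -37

-37


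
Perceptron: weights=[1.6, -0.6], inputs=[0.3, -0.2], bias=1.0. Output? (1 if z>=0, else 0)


z = w . x + b
= 1.6*0.3 + -0.6*-0.2 + 1.0
= 0.48 + 0.12 + 1.0
= 0.6 + 1.0
= 1.6
Since z = 1.6 >= 0, output = 1

1


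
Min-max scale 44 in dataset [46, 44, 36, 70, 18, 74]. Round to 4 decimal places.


Min = 18, Max = 74
Range = 74 - 18 = 56
Scaled = (x - min) / (max - min)
= (44 - 18) / 56
= 26 / 56
= 0.4643

0.4643


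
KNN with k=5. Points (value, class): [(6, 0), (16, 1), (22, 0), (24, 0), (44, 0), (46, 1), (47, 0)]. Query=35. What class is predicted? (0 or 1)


Distances from query 35:
Point 44 (class 0): distance = 9
Point 24 (class 0): distance = 11
Point 46 (class 1): distance = 11
Point 47 (class 0): distance = 12
Point 22 (class 0): distance = 13
K=5 nearest neighbors: classes = [0, 0, 1, 0, 0]
Votes for class 1: 1 / 5
Majority vote => class 0

0


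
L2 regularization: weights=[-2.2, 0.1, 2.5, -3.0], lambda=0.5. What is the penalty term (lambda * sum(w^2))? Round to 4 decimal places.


Squaring each weight:
(-2.2)^2 = 4.84
0.1^2 = 0.01
2.5^2 = 6.25
(-3.0)^2 = 9.0
Sum of squares = 20.1
Penalty = 0.5 * 20.1 = 10.0500

10.0500


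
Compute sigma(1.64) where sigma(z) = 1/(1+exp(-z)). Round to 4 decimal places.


sigmoid(z) = 1 / (1 + exp(-z))
exp(-(1.64)) = exp(-1.64) = 0.194
1 + 0.194 = 1.194
1 / 1.194 = 0.8375

0.8375


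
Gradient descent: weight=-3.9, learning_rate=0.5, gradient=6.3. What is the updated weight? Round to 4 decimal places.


w_new = w_old - lr * gradient
= -3.9 - 0.5 * 6.3
= -3.9 - (3.15)
= -7.0500

-7.0500


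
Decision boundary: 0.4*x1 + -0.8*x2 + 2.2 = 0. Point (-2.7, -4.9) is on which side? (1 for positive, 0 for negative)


Compute 0.4 * -2.7 + -0.8 * -4.9 + 2.2
= -1.08 + 3.92 + 2.2
= 5.04
Since 5.04 >= 0, the point is on the positive side.

1


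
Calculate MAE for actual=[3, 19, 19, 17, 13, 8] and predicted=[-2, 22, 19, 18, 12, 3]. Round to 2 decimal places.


Absolute errors: [5, 3, 0, 1, 1, 5]
Sum of absolute errors = 15
MAE = 15 / 6 = 2.50

2.50


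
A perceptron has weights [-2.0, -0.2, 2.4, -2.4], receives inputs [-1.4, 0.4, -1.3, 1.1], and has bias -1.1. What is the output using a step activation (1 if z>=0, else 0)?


z = w . x + b
= -2.0*-1.4 + -0.2*0.4 + 2.4*-1.3 + -2.4*1.1 + -1.1
= 2.8 + -0.08 + -3.12 + -2.64 + -1.1
= -3.04 + -1.1
= -4.14
Since z = -4.14 < 0, output = 0

0


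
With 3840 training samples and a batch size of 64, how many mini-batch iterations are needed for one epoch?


Iterations per epoch = dataset_size / batch_size
= 3840 / 64
= 60

60


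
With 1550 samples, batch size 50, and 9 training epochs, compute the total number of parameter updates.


Iterations per epoch = 1550 / 50 = 31
Total updates = iterations_per_epoch * epochs
= 31 * 9
= 279

279


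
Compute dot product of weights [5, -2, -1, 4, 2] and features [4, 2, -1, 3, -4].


Element-wise products:
5 * 4 = 20
-2 * 2 = -4
-1 * -1 = 1
4 * 3 = 12
2 * -4 = -8
Sum = 20 + -4 + 1 + 12 + -8
= 21

21


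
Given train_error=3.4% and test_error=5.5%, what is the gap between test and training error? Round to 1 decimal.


Generalization gap = test_error - train_error
= 5.5 - 3.4
= 2.1%
A moderate gap.

2.1


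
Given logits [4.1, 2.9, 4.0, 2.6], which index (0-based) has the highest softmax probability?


Softmax is a monotonic transformation, so it preserves the argmax.
We need to find the index of the maximum logit.
Index 0: 4.1
Index 1: 2.9
Index 2: 4.0
Index 3: 2.6
Maximum logit = 4.1 at index 0

0


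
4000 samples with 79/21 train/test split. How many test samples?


Train samples = 4000 * 79% = 3160
Test samples = 4000 - 3160
= 840

840


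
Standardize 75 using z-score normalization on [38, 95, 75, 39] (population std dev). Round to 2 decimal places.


Mean = (38 + 95 + 75 + 39) / 4 = 61.75
Variance = sum((x_i - mean)^2) / n = 590.6875
Std = sqrt(590.6875) = 24.3041
Z = (x - mean) / std
= (75 - 61.75) / 24.3041
= 13.25 / 24.3041
= 0.55

0.55


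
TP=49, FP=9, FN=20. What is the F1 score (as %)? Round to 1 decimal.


Precision = TP / (TP + FP) = 49 / 58 = 0.8448
Recall = TP / (TP + FN) = 49 / 69 = 0.7101
F1 = 2 * P * R / (P + R)
= 2 * 0.8448 * 0.7101 / (0.8448 + 0.7101)
= 1.1999 / 1.555
= 0.7717
As percentage: 77.2%

77.2


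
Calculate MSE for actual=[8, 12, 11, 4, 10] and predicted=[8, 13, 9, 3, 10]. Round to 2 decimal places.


Differences: [0, -1, 2, 1, 0]
Squared errors: [0, 1, 4, 1, 0]
Sum of squared errors = 6
MSE = 6 / 5 = 1.20

1.20


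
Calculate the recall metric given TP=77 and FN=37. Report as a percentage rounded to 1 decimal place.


Recall = TP / (TP + FN) * 100
= 77 / (77 + 37)
= 77 / 114
= 0.6754
= 67.5%

67.5


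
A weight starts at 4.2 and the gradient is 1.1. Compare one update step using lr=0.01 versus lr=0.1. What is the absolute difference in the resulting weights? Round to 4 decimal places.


With lr=0.01: w_new = 4.2 - 0.01 * 1.1 = 4.189
With lr=0.1: w_new = 4.2 - 0.1 * 1.1 = 4.09
Absolute difference = |4.189 - 4.09|
= 0.0990

0.0990


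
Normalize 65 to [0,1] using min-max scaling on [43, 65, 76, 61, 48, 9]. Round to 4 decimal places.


Min = 9, Max = 76
Range = 76 - 9 = 67
Scaled = (x - min) / (max - min)
= (65 - 9) / 67
= 56 / 67
= 0.8358

0.8358


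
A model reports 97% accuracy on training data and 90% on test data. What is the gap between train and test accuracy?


Gap = train_accuracy - test_accuracy
= 97 - 90
= 7%
This moderate gap may indicate mild overfitting.

7


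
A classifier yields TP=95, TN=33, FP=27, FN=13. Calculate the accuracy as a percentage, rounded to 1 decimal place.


Accuracy = (TP + TN) / (TP + TN + FP + FN) * 100
= (95 + 33) / (95 + 33 + 27 + 13)
= 128 / 168
= 0.7619
= 76.2%

76.2
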